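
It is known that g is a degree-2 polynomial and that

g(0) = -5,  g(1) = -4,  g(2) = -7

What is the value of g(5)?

Write g(n) = an² + bn + c; the 3 given values yield a linear system in the 3 coefficients.
Solving, g(n) = -2n² + 3n - 5.
Then g(5) = -40.

-40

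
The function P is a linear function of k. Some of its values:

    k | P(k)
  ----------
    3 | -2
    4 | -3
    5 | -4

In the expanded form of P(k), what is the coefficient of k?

-1

First differences: -1, -1.
Level-1 differences are constant, so P has degree 1.
Fitting a degree-1 polynomial gives P(k) = -k + 1.
The coefficient of k is -1.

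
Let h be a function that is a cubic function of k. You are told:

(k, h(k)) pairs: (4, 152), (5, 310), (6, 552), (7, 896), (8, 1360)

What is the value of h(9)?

First differences: 158, 242, 344, 464. Second differences: 84, 102, 120. Third differences: 18, 18.
Level-3 differences are constant, so h has degree 3.
Fitting a degree-3 polynomial gives h(k) = 3k³ - 3k² + 2k.
Then h(9) = 1962.

1962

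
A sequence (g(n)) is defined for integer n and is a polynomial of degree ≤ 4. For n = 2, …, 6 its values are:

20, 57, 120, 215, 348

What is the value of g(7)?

525

First differences: 37, 63, 95, 133. Second differences: 26, 32, 38. Third differences: 6, 6.
Level-3 differences are constant, so g has degree 3.
Fitting a degree-3 polynomial gives g(n) = n³ + 4n² - 2n.
Then g(7) = 525.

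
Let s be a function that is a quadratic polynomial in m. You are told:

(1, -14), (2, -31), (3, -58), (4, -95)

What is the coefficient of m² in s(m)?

-5

First differences: -17, -27, -37. Second differences: -10, -10.
Level-2 differences are constant, so s has degree 2.
Fitting a degree-2 polynomial gives s(m) = -5m² - 2m - 7.
The coefficient of m² is -5.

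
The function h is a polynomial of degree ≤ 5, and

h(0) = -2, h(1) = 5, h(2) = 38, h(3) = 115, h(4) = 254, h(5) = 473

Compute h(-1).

-1

First differences: 7, 33, 77, 139, 219. Second differences: 26, 44, 62, 80. Third differences: 18, 18, 18.
Level-3 differences are constant, so h has degree 3.
Fitting a degree-3 polynomial gives h(n) = 3n³ + 4n² - 2.
Then h(-1) = -1.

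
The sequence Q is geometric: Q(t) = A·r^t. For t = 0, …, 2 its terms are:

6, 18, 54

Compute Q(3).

Consecutive ratio: 18/6 = 3, and 54/18 = 3, so r = 3.
Then A·3^0 = 6 gives A = 6, and Q(t) = 6·3^t.
Q(3) = 6·3^3 = 162.

162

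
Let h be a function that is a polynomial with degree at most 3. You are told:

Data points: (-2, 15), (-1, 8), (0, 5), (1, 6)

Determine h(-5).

60

First differences: -7, -3, 1. Second differences: 4, 4.
Level-2 differences are constant, so h has degree 2.
Fitting a degree-2 polynomial gives h(k) = 2k² - k + 5.
Then h(-5) = 60.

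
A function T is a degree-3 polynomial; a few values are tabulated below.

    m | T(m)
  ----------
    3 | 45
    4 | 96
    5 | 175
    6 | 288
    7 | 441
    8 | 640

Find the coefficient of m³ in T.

1

First differences: 51, 79, 113, 153, 199. Second differences: 28, 34, 40, 46. Third differences: 6, 6, 6.
Level-3 differences are constant, so T has degree 3.
Fitting a degree-3 polynomial gives T(m) = m³ + 2m².
The coefficient of m³ is 1.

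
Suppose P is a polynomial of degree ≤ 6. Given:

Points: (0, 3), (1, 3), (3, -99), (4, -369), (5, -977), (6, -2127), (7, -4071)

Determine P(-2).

-39

Write P(x) = ax^6 + bx^5 + cx^4 + dx³ + ex² + px + q; the 7 given values yield a linear system in the 7 coefficients.
Solving, the top 2 coefficients vanish, and P(x) = -2x^4 + 2x³ + x² - x + 3.
Then P(-2) = -39.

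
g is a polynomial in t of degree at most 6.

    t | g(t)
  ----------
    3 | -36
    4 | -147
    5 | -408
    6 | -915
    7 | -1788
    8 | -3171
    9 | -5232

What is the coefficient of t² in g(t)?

Write g(t) = at^6 + bt^5 + ct^4 + dt³ + et² + pt + q; the 7 given values yield a linear system in the 7 coefficients.
Solving, the top 2 coefficients vanish, and g(t) = -t^4 + 2t³ - 2t² + 4t - 3.
The coefficient of t² is -2.

-2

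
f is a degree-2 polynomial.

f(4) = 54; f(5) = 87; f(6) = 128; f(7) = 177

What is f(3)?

29

First differences: 33, 41, 49. Second differences: 8, 8.
Level-2 differences are constant, so f has degree 2.
Fitting a degree-2 polynomial gives f(n) = 4n² - 3n + 2.
Then f(3) = 29.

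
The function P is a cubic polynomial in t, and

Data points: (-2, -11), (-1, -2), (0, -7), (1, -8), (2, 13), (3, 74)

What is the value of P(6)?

First differences: 9, -5, -1, 21, 61. Second differences: -14, 4, 22, 40. Third differences: 18, 18, 18.
Level-3 differences are constant, so P has degree 3.
Fitting a degree-3 polynomial gives P(t) = 3t³ + 2t² - 6t - 7.
Then P(6) = 677.

677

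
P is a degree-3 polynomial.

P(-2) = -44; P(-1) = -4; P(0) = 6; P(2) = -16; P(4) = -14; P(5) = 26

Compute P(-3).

Write P(n) = an³ + bn² + cn + d; the 6 given values yield a linear system in the 4 coefficients.
Solving, P(n) = 2n³ - 9n² - n + 6.
Then P(-3) = -126.

-126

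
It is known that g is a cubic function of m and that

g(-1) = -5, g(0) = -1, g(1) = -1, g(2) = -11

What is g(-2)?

Write g(m) = am³ + bm² + cm + d; the 4 given values yield a linear system in the 4 coefficients.
Solving, g(m) = -m³ - 2m² + 3m - 1.
Then g(-2) = -7.

-7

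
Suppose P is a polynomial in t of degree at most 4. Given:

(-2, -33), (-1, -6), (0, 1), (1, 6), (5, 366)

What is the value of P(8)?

1497

Write P(t) = at^4 + bt³ + ct² + dt + e; the 5 given values yield a linear system in the 5 coefficients.
Solving, the leading coefficient vanishes, and P(t) = 3t³ - t² + 3t + 1.
Then P(8) = 1497.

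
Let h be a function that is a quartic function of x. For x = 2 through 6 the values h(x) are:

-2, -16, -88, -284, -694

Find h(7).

-1432

Write h(x) = ax^4 + bx³ + cx² + dx + e; the 5 given values yield a linear system in the 5 coefficients.
Solving, h(x) = -x^4 + 3x³ - x² - x - 4.
Then h(7) = -1432.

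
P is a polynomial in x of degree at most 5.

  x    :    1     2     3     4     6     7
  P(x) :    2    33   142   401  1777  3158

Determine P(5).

906

Write P(x) = ax^5 + bx^4 + cx³ + dx² + ex + p; the 6 given values yield a linear system in the 6 coefficients.
Solving, the leading coefficient vanishes, and P(x) = x^4 + 2x³ + 2x² - 4x + 1.
Then P(5) = 906.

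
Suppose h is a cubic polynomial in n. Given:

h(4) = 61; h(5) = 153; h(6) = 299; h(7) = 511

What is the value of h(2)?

Write h(n) = an³ + bn² + cn + d; the 4 given values yield a linear system in the 4 coefficients.
Solving, h(n) = 2n³ - 3n² - 3n - 7.
Then h(2) = -9.

-9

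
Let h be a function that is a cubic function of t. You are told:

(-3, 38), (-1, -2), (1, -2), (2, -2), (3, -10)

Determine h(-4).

Write h(t) = at³ + bt² + ct + d; the 5 given values yield a linear system in the 4 coefficients.
Solving, h(t) = -t³ + 2t² + t - 4.
Then h(-4) = 88.

88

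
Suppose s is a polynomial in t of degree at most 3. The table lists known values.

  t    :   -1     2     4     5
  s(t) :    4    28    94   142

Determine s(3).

56

Write s(t) = at³ + bt² + ct + d; the 4 given values yield a linear system in the 4 coefficients.
Solving, the leading coefficient vanishes, and s(t) = 5t² + 3t + 2.
Then s(3) = 56.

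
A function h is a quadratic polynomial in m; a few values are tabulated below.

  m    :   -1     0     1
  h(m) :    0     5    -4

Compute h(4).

Write h(m) = am² + bm + c; the 3 given values yield a linear system in the 3 coefficients.
Solving, h(m) = -7m² - 2m + 5.
Then h(4) = -115.

-115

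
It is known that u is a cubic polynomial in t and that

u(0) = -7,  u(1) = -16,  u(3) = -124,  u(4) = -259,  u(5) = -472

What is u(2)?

-49

Write u(t) = at³ + bt² + ct + d; the 5 given values yield a linear system in the 4 coefficients.
Solving, u(t) = -3t³ - 3t² - 3t - 7.
Then u(2) = -49.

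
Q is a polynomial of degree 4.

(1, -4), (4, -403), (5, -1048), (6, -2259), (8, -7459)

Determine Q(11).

Write Q(k) = ak^4 + bk³ + ck² + dk + e; the 5 given values yield a linear system in the 5 coefficients.
Solving, Q(k) = -2k^4 + k³ + 4k² - 4k - 3.
Then Q(11) = -27514.

-27514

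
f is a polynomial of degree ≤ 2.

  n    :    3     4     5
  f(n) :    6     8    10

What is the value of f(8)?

First differences: 2, 2.
Level-1 differences are constant, so f has degree 1.
Fitting a degree-1 polynomial gives f(n) = 2n.
Then f(8) = 16.

16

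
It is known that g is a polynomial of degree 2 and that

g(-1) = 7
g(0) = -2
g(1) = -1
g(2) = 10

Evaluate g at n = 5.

103

First differences: -9, 1, 11. Second differences: 10, 10.
Level-2 differences are constant, so g has degree 2.
Fitting a degree-2 polynomial gives g(n) = 5n² - 4n - 2.
Then g(5) = 103.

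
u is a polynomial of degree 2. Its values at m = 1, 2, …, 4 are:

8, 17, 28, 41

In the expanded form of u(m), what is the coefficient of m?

Write u(m) = am² + bm + c; the 4 given values yield a linear system in the 3 coefficients.
Solving, u(m) = m² + 6m + 1.
The coefficient of m is 6.

6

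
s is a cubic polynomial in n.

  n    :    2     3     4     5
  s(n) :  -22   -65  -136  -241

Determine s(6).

-386

Write s(n) = an³ + bn² + cn + d; the 4 given values yield a linear system in the 4 coefficients.
Solving, s(n) = -n³ - 5n² + n + 4.
Then s(6) = -386.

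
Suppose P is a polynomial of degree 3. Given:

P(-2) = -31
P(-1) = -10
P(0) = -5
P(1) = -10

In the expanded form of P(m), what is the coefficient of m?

Write P(m) = am³ + bm² + cm + d; the 4 given values yield a linear system in the 4 coefficients.
Solving, P(m) = m³ - 5m² - m - 5.
The coefficient of m is -1.

-1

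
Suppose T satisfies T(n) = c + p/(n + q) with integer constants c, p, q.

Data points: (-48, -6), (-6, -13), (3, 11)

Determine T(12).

(T(n) − c)(n + q) = p for each data point; the three points give a linear system in c and q, then p follows.
Solving: c = -5, q = 0, p = 48, so T(n) = -5 + 48/(n + 0).
Then T(12) = -5 + 48/12 = -1.

-1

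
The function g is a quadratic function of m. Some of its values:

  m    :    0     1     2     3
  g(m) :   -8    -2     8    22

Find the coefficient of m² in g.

First differences: 6, 10, 14. Second differences: 4, 4.
Level-2 differences are constant, so g has degree 2.
Fitting a degree-2 polynomial gives g(m) = 2m² + 4m - 8.
The coefficient of m² is 2.

2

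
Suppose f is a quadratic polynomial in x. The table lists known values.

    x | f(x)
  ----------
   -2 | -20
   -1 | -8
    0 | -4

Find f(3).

Write f(x) = ax² + bx + c; the 3 given values yield a linear system in the 3 coefficients.
Solving, f(x) = -4x² - 4.
Then f(3) = -40.

-40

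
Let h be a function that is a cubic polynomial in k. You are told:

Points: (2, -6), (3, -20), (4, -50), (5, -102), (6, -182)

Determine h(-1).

0

Write h(k) = ak³ + bk² + ck + d; the 5 given values yield a linear system in the 4 coefficients.
Solving, h(k) = -k³ + k² - 2.
Then h(-1) = 0.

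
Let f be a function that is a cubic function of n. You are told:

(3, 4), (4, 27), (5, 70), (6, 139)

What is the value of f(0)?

-5

Write f(n) = an³ + bn² + cn + d; the 4 given values yield a linear system in the 4 coefficients.
Solving, f(n) = n³ - 2n² - 5.
Then f(0) = -5.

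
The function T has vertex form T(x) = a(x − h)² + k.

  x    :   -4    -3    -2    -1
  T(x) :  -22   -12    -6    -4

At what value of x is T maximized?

-1

First differences 10, 6, 2; second difference -4 = 2a, so a = -2.
Expanding, the x-coefficient is −2ah = 4h; matching it to the data gives h = -1, and then k = -4.
So T(x) = -2(x + 1)² − 4.
Hence h = -1.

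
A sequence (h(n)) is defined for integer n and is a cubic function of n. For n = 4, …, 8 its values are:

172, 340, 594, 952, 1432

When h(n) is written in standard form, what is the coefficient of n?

First differences: 168, 254, 358, 480. Second differences: 86, 104, 122. Third differences: 18, 18.
Level-3 differences are constant, so h has degree 3.
Fitting a degree-3 polynomial gives h(n) = 3n³ - 2n² + 3n.
The coefficient of n is 3.

3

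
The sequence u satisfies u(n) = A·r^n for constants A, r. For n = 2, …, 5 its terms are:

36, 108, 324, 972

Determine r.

Consecutive ratio: 108/36 = 3, and 324/108 = 3, so r = 3.
Then A·3^2 = 36 gives A = 4, and u(n) = 4·3^n.

3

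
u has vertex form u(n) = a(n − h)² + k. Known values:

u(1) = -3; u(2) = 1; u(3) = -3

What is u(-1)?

First differences 4, -4; second difference -8 = 2a, so a = -4.
Expanding, the n-coefficient is −2ah = 8h; matching it to the data gives h = 2, and then k = 1.
So u(n) = -4(n − 2)² + 1.
u(-1) = -4·(-3)² + 1 = -35.

-35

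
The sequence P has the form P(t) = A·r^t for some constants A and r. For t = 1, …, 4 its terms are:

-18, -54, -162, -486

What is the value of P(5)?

Consecutive ratio: -54/(-18) = 3, and -162/(-54) = 3, so r = 3.
Then A·3^1 = -18 gives A = -6, and P(t) = -6·3^t.
P(5) = -6·3^5 = -1458.

-1458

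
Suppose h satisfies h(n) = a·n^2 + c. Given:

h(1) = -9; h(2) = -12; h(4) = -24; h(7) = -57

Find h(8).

-72

From h(1) = -9 and h(2) = -12: 1a + c = -9 and 4a + c = -12.
Subtracting: 3a = -3, so a = -1; then c = -9 − (-1)·1 = -8.
So h(n) = -1n² − 8, and h(8) = -72.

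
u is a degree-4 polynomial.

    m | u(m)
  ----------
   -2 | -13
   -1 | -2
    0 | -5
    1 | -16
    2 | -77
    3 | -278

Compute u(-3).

First differences: 11, -3, -11, -61, -201. Second differences: -14, -8, -50, -140. Third differences: 6, -42, -90. Fourth differences: -48, -48.
Level-4 differences are constant, so u has degree 4.
Fitting a degree-4 polynomial gives u(m) = -2m^4 - 3m³ - 2m² - 4m - 5.
Then u(-3) = -92.

-92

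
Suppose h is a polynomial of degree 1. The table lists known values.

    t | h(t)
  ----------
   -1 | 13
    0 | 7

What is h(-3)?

Write h(t) = at + b; the 2 given values yield a linear system in the 2 coefficients.
Solving, h(t) = -6t + 7.
Then h(-3) = 25.

25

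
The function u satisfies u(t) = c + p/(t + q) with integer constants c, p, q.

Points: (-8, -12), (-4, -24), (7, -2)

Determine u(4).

0

(u(t) − c)(t + q) = p for each data point; the three points give a linear system in c and q, then p follows.
Solving: c = -6, q = 2, p = 36, so u(t) = -6 + 36/(t + 2).
Then u(4) = -6 + 36/6 = 0.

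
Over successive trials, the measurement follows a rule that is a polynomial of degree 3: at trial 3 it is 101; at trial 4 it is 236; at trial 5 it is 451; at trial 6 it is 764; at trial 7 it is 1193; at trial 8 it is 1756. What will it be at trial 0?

Write the value at n as f(n).
First differences: 135, 215, 313, 429, 563. Second differences: 80, 98, 116, 134. Third differences: 18, 18, 18.
Level-3 differences are constant, so f has degree 3.
Fitting a degree-3 polynomial gives f(n) = 3n³ + 4n² - 4n - 4.
Then f(0) = -4.

-4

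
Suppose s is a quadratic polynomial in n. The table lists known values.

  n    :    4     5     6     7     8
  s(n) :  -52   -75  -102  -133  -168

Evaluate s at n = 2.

Write s(n) = an² + bn + c; the 5 given values yield a linear system in the 3 coefficients.
Solving, s(n) = -2n² - 5n.
Then s(2) = -18.

-18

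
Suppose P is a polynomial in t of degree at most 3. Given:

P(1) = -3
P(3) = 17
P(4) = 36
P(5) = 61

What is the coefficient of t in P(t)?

Write P(t) = at³ + bt² + ct + d; the 4 given values yield a linear system in the 4 coefficients.
Solving, the leading coefficient vanishes, and P(t) = 3t² - 2t - 4.
The coefficient of t is -2.

-2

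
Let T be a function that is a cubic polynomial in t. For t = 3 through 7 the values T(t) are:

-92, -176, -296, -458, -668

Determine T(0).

Write T(t) = at³ + bt² + ct + d; the 5 given values yield a linear system in the 4 coefficients.
Solving, T(t) = -t³ - 6t² - 5t + 4.
Then T(0) = 4.

4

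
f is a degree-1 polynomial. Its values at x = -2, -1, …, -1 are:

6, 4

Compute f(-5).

12

Write f(x) = ax + b; the 2 given values yield a linear system in the 2 coefficients.
Solving, f(x) = -2x + 2.
Then f(-5) = 12.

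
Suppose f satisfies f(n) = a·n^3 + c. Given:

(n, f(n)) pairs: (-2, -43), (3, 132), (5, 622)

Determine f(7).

From f(-2) = -43 and f(3) = 132: -8a + c = -43 and 27a + c = 132.
Subtracting: 35a = 175, so a = 5; then c = -43 − 5·(-8) = -3.
So f(n) = 5n³ − 3, and f(7) = 1712.

1712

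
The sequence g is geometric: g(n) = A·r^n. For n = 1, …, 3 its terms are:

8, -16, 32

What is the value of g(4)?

Consecutive ratio: -16/8 = -2, and 32/(-16) = -2, so r = -2.
Then A·(-2)^1 = 8 gives A = -4, and g(n) = -4·(-2)^n.
g(4) = -4·(-2)^4 = -64.

-64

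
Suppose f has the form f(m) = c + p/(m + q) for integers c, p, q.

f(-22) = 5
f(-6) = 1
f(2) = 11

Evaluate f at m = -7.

2

(f(m) − c)(m + q) = p for each data point; the three points give a linear system in c and q, then p follows.
Solving: c = 6, q = 2, p = 20, so f(m) = 6 + 20/(m + 2).
Then f(-7) = 6 + 20/(-5) = 2.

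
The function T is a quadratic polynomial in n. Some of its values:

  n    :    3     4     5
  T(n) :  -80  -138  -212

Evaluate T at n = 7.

-408

Write T(n) = an² + bn + c; the 3 given values yield a linear system in the 3 coefficients.
Solving, T(n) = -8n² - 2n - 2.
Then T(7) = -408.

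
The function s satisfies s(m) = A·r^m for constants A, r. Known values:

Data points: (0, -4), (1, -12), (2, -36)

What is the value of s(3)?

-108

Consecutive ratio: -12/(-4) = 3, and -36/(-12) = 3, so r = 3.
Then A·3^0 = -4 gives A = -4, and s(m) = -4·3^m.
s(3) = -4·3^3 = -108.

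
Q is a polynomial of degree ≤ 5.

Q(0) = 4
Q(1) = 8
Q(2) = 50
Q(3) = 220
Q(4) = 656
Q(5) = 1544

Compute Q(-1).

Write Q(x) = ax^5 + bx^4 + cx³ + dx² + ex + p; the 6 given values yield a linear system in the 6 coefficients.
Solving, the leading coefficient vanishes, and Q(x) = 2x^4 + 3x³ - 4x² + 3x + 4.
Then Q(-1) = -4.

-4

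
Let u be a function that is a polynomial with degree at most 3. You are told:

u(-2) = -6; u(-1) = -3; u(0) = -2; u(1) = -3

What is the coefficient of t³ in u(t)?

0

First differences: 3, 1, -1. Second differences: -2, -2.
Level-2 differences are constant, so u has degree 2.
Fitting a degree-2 polynomial gives u(t) = -t² - 2.
The coefficient of t³ is 0.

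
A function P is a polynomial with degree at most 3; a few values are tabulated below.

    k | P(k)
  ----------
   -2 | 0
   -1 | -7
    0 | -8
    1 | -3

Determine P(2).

8

First differences: -7, -1, 5. Second differences: 6, 6.
Level-2 differences are constant, so P has degree 2.
Extending the table by one column gives the next first difference 11, so P(2) = -3 + 11 = 8.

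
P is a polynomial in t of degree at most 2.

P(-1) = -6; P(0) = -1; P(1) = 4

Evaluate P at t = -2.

-11

Write P(t) = at² + bt + c; the 3 given values yield a linear system in the 3 coefficients.
Solving, the leading coefficient vanishes, and P(t) = 5t - 1.
Then P(-2) = -11.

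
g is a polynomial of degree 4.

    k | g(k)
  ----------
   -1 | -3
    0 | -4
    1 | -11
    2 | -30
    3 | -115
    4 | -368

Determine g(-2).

First differences: -1, -7, -19, -85, -253. Second differences: -6, -12, -66, -168. Third differences: -6, -54, -102. Fourth differences: -48, -48.
Level-4 differences are constant, so g has degree 4.
Fitting a degree-4 polynomial gives g(k) = -2k^4 + 3k³ - k² - 7k - 4.
Then g(-2) = -50.

-50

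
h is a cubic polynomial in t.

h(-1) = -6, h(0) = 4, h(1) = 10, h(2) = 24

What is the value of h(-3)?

-86

Write h(t) = at³ + bt² + ct + d; the 4 given values yield a linear system in the 4 coefficients.
Solving, h(t) = 2t³ - 2t² + 6t + 4.
Then h(-3) = -86.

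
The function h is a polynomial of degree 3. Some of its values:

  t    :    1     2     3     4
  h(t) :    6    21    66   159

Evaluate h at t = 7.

906

Write h(t) = at³ + bt² + ct + d; the 4 given values yield a linear system in the 4 coefficients.
Solving, h(t) = 3t³ - 3t² + 3t + 3.
Then h(7) = 906.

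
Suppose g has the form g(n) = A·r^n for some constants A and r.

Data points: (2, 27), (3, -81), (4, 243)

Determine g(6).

Consecutive ratio: -81/27 = -3, and 243/(-81) = -3, so r = -3.
Then A·(-3)^2 = 27 gives A = 3, and g(n) = 3·(-3)^n.
g(6) = 3·(-3)^6 = 2187.

2187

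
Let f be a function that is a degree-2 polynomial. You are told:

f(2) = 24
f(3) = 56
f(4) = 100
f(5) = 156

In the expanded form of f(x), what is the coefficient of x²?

6

Write f(x) = ax² + bx + c; the 4 given values yield a linear system in the 3 coefficients.
Solving, f(x) = 6x² + 2x - 4.
The coefficient of x² is 6.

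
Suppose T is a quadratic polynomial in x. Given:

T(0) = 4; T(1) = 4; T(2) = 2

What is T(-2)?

-2

Write T(x) = ax² + bx + c; the 3 given values yield a linear system in the 3 coefficients.
Solving, T(x) = -x² + x + 4.
Then T(-2) = -2.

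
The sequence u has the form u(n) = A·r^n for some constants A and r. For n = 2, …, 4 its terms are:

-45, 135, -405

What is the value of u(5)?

1215

Consecutive ratio: 135/(-45) = -3, and -405/135 = -3, so r = -3.
Then A·(-3)^2 = -45 gives A = -5, and u(n) = -5·(-3)^n.
u(5) = -5·(-3)^5 = 1215.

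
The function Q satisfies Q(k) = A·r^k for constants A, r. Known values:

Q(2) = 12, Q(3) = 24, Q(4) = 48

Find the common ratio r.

2

Consecutive ratio: 24/12 = 2, and 48/24 = 2, so r = 2.
Then A·2^2 = 12 gives A = 3, and Q(k) = 3·2^k.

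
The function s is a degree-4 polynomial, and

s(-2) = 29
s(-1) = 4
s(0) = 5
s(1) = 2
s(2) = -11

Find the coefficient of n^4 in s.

Write s(n) = an^4 + bn³ + cn² + dn + e; the 5 given values yield a linear system in the 5 coefficients.
Solving, s(n) = n^4 - 3n³ - 3n² + 2n + 5.
The coefficient of n^4 is 1.

1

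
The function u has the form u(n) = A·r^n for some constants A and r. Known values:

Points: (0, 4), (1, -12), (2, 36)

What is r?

Consecutive ratio: -12/4 = -3, and 36/(-12) = -3, so r = -3.
Then A·(-3)^0 = 4 gives A = 4, and u(n) = 4·(-3)^n.

-3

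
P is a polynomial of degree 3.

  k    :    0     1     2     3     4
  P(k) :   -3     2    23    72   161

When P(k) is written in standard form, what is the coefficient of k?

First differences: 5, 21, 49, 89. Second differences: 16, 28, 40. Third differences: 12, 12.
Level-3 differences are constant, so P has degree 3.
Fitting a degree-3 polynomial gives P(k) = 2k³ + 2k² + k - 3.
The coefficient of k is 1.

1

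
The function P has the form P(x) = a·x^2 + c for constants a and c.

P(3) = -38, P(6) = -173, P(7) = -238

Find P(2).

-13

From P(3) = -38 and P(6) = -173: 9a + c = -38 and 36a + c = -173.
Subtracting: 27a = -135, so a = -5; then c = -38 − (-5)·9 = 7.
So P(x) = -5x² + 7, and P(2) = -13.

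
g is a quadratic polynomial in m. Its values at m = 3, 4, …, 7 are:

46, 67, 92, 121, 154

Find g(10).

First differences: 21, 25, 29, 33. Second differences: 4, 4, 4.
Level-2 differences are constant, so g has degree 2.
Fitting a degree-2 polynomial gives g(m) = 2m² + 7m + 7.
Then g(10) = 277.

277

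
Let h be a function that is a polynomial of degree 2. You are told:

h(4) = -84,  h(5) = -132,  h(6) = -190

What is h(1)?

Write h(t) = at² + bt + c; the 3 given values yield a linear system in the 3 coefficients.
Solving, h(t) = -5t² - 3t + 8.
Then h(1) = 0.

0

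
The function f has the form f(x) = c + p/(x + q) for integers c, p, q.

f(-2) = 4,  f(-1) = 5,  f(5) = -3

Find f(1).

(f(x) − c)(x + q) = p for each data point; the three points give a linear system in c and q, then p follows.
Solving: c = 1, q = -2, p = -12, so f(x) = 1 − 12/(x − 2).
Then f(1) = 1 − 12/(-1) = 13.

13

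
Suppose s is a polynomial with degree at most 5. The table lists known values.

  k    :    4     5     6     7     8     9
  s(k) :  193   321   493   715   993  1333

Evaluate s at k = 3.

Write s(k) = ak^5 + bk^4 + ck³ + dk² + ek + p; the 6 given values yield a linear system in the 6 coefficients.
Solving, the top 2 coefficients vanish, and s(k) = k³ + 7k² + 4k + 1.
Then s(3) = 103.

103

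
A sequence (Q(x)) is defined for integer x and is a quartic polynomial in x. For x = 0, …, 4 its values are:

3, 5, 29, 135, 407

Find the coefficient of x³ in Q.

4

Write Q(x) = ax^4 + bx³ + cx² + dx + e; the 5 given values yield a linear system in the 5 coefficients.
Solving, Q(x) = x^4 + 4x³ - 8x² + 5x + 3.
The coefficient of x³ is 4.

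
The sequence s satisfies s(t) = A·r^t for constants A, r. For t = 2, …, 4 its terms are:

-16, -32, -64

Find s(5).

-128

Consecutive ratio: -32/(-16) = 2, and -64/(-32) = 2, so r = 2.
Then A·2^2 = -16 gives A = -4, and s(t) = -4·2^t.
s(5) = -4·2^5 = -128.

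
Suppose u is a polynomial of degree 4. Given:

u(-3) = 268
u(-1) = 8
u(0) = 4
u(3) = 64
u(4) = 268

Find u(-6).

3448

Write u(k) = ak^4 + bk³ + ck² + dk + e; the 5 given values yield a linear system in the 5 coefficients.
Solving, u(k) = 2k^4 - 4k³ + 2k + 4.
Then u(-6) = 3448.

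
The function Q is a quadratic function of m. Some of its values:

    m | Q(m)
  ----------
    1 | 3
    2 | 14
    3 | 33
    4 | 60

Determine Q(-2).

18

First differences: 11, 19, 27. Second differences: 8, 8.
Level-2 differences are constant, so Q has degree 2.
Fitting a degree-2 polynomial gives Q(m) = 4m² - m.
Then Q(-2) = 18.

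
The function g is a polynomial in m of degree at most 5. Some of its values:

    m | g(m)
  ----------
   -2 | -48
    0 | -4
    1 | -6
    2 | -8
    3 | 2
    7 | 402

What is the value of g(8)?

652

Write g(m) = am^5 + bm^4 + cm³ + dm² + em + p; the 6 given values yield a linear system in the 6 coefficients.
Solving, the top 2 coefficients vanish, and g(m) = 2m³ - 6m² + 2m - 4.
Then g(8) = 652.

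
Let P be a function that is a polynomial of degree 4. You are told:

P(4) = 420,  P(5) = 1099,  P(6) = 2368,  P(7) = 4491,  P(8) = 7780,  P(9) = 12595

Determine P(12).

40516

Write P(t) = at^4 + bt³ + ct² + dt + e; the 6 given values yield a linear system in the 5 coefficients.
Solving, P(t) = 2t^4 - 7t² + 4t + 4.
Then P(12) = 40516.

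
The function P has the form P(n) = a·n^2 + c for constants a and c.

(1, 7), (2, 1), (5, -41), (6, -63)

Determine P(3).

-9

From P(1) = 7 and P(2) = 1: 1a + c = 7 and 4a + c = 1.
Subtracting: 3a = -6, so a = -2; then c = 7 − (-2)·1 = 9.
So P(n) = -2n² + 9, and P(3) = -9.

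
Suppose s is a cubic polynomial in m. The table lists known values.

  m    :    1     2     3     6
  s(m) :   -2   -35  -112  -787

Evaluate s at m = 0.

Write s(m) = am³ + bm² + cm + d; the 4 given values yield a linear system in the 4 coefficients.
Solving, s(m) = -3m³ - 4m² + 5.
Then s(0) = 5.

5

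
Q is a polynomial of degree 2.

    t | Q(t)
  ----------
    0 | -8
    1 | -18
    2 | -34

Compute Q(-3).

-14

Write Q(t) = at² + bt + c; the 3 given values yield a linear system in the 3 coefficients.
Solving, Q(t) = -3t² - 7t - 8.
Then Q(-3) = -14.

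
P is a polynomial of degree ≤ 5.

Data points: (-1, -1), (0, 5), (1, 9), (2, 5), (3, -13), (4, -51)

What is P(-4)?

Write P(k) = ak^5 + bk^4 + ck³ + dk² + ek + p; the 6 given values yield a linear system in the 6 coefficients.
Solving, the top 2 coefficients vanish, and P(k) = -k³ - k² + 6k + 5.
Then P(-4) = 29.

29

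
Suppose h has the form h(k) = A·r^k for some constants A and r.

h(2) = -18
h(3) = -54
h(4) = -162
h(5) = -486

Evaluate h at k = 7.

Consecutive ratio: -54/(-18) = 3, and -162/(-54) = 3, so r = 3.
Then A·3^2 = -18 gives A = -2, and h(k) = -2·3^k.
h(7) = -2·3^7 = -4374.

-4374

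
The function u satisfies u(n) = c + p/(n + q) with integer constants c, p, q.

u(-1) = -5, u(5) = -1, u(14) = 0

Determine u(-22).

(u(n) − c)(n + q) = p for each data point; the three points give a linear system in c and q, then p follows.
Solving: c = 1, q = 4, p = -18, so u(n) = 1 − 18/(n + 4).
Then u(-22) = 1 − 18/(-18) = 2.

2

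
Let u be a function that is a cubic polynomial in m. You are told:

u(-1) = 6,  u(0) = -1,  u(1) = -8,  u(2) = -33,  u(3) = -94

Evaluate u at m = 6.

First differences: -7, -7, -25, -61. Second differences: 0, -18, -36. Third differences: -18, -18.
Level-3 differences are constant, so u has degree 3.
Fitting a degree-3 polynomial gives u(m) = -3m³ - 4m - 1.
Then u(6) = -673.

-673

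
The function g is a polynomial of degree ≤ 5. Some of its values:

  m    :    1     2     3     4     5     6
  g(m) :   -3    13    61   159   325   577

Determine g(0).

-5

Write g(m) = am^5 + bm^4 + cm³ + dm² + em + p; the 6 given values yield a linear system in the 6 coefficients.
Solving, the top 2 coefficients vanish, and g(m) = 3m³ - 2m² + m - 5.
Then g(0) = -5.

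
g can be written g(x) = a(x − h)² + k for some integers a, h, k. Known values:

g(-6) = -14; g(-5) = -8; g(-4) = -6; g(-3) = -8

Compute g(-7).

First differences 6, 2, -2; second difference -4 = 2a, so a = -2.
Expanding, the x-coefficient is −2ah = 4h; matching it to the data gives h = -4, and then k = -6.
So g(x) = -2(x + 4)² − 6.
g(-7) = -2·(-3)² − 6 = -24.

-24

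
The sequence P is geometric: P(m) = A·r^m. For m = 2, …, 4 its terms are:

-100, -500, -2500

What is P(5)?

Consecutive ratio: -500/(-100) = 5, and -2500/(-500) = 5, so r = 5.
Then A·5^2 = -100 gives A = -4, and P(m) = -4·5^m.
P(5) = -4·5^5 = -12500.

-12500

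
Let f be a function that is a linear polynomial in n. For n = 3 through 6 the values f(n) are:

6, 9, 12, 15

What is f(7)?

18

First differences: 3, 3, 3.
Level-1 differences are constant, so f has degree 1.
Extending the table by one column gives the next first difference 3, so f(7) = 15 + 3 = 18.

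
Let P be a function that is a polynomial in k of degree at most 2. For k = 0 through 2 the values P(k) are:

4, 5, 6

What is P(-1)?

3

First differences: 1, 1.
Level-1 differences are constant, so P has degree 1.
Fitting a degree-1 polynomial gives P(k) = k + 4.
Then P(-1) = 3.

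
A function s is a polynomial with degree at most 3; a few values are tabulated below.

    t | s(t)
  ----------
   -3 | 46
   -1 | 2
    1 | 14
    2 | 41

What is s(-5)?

Write s(t) = at³ + bt² + ct + d; the 4 given values yield a linear system in the 4 coefficients.
Solving, the leading coefficient vanishes, and s(t) = 7t² + 6t + 1.
Then s(-5) = 146.

146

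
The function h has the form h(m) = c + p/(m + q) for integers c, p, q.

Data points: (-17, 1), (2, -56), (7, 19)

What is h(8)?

(h(m) − c)(m + q) = p for each data point; the three points give a linear system in c and q, then p follows.
Solving: c = 4, q = -3, p = 60, so h(m) = 4 + 60/(m − 3).
Then h(8) = 4 + 60/5 = 16.

16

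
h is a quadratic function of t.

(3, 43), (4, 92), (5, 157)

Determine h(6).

Write h(t) = at² + bt + c; the 3 given values yield a linear system in the 3 coefficients.
Solving, h(t) = 8t² - 7t - 8.
Then h(6) = 238.

238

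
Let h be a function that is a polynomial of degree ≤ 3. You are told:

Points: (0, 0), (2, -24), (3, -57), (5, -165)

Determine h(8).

Write h(x) = ax³ + bx² + cx + d; the 4 given values yield a linear system in the 4 coefficients.
Solving, the leading coefficient vanishes, and h(x) = -7x² + 2x.
Then h(8) = -432.

-432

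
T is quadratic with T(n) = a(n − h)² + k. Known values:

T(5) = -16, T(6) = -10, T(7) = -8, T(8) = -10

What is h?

7

First differences 6, 2, -2; second difference -4 = 2a, so a = -2.
Expanding, the n-coefficient is −2ah = 4h; matching it to the data gives h = 7, and then k = -8.
So T(n) = -2(n − 7)² − 8.
Hence h = 7.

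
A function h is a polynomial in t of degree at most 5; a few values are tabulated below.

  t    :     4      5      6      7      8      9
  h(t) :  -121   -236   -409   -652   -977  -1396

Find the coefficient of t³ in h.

First differences: -115, -173, -243, -325, -419. Second differences: -58, -70, -82, -94. Third differences: -12, -12, -12.
Level-3 differences are constant, so h has degree 3.
Fitting a degree-3 polynomial gives h(t) = -2t³ + t² - 2t - 1.
The coefficient of t³ is -2.

-2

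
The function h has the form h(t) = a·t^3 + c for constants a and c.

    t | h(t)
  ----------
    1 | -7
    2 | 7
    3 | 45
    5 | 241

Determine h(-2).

-25

From h(1) = -7 and h(2) = 7: 1a + c = -7 and 8a + c = 7.
Subtracting: 7a = 14, so a = 2; then c = -7 − 2·1 = -9.
So h(t) = 2t³ − 9, and h(-2) = -25.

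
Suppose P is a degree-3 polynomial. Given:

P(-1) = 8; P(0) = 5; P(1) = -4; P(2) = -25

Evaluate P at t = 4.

Write P(t) = at³ + bt² + ct + d; the 4 given values yield a linear system in the 4 coefficients.
Solving, P(t) = -t³ - 3t² - 5t + 5.
Then P(4) = -127.

-127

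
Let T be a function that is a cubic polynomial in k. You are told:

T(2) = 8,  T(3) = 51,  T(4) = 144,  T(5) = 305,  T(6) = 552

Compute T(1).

Write T(k) = ak³ + bk² + ck + d; the 5 given values yield a linear system in the 4 coefficients.
Solving, T(k) = 3k³ - 2k² - 4k.
Then T(1) = -3.

-3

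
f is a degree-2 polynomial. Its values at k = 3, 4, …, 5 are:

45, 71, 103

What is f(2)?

Write f(k) = ak² + bk + c; the 3 given values yield a linear system in the 3 coefficients.
Solving, f(k) = 3k² + 5k + 3.
Then f(2) = 25.

25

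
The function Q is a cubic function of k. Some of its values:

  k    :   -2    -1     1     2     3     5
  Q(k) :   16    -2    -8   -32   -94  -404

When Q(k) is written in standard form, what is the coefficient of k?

0

Write Q(k) = ak³ + bk² + ck + d; the 6 given values yield a linear system in the 4 coefficients.
Solving, Q(k) = -3k³ - k² - 4.
The coefficient of k is 0.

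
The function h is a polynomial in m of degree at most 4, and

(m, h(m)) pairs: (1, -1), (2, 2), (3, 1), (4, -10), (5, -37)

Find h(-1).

5

First differences: 3, -1, -11, -27. Second differences: -4, -10, -16. Third differences: -6, -6.
Level-3 differences are constant, so h has degree 3.
Fitting a degree-3 polynomial gives h(m) = -m³ + 4m² - 2m - 2.
Then h(-1) = 5.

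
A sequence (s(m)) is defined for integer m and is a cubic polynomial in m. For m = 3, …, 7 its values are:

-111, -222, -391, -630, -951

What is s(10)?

First differences: -111, -169, -239, -321. Second differences: -58, -70, -82. Third differences: -12, -12.
Level-3 differences are constant, so s has degree 3.
Fitting a degree-3 polynomial gives s(m) = -2m³ - 5m² - 2m - 6.
Then s(10) = -2526.

-2526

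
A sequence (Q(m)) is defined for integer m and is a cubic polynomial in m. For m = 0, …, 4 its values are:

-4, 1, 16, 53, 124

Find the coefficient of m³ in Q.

2

Write Q(m) = am³ + bm² + cm + d; the 5 given values yield a linear system in the 4 coefficients.
Solving, Q(m) = 2m³ - m² + 4m - 4.
The coefficient of m³ is 2.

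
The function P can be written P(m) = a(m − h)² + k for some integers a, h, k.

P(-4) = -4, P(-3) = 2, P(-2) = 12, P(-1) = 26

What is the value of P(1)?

66

First differences 6, 10, 14; second difference 4 = 2a, so a = 2.
Expanding, the m-coefficient is −2ah = -4h; matching it to the data gives h = -5, and then k = -6.
So P(m) = 2(m + 5)² − 6.
P(1) = 2·6² − 6 = 66.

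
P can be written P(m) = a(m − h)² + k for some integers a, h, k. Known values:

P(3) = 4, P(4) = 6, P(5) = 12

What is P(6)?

22

First differences 2, 6; second difference 4 = 2a, so a = 2.
Expanding, the m-coefficient is −2ah = -4h; matching it to the data gives h = 3, and then k = 4.
So P(m) = 2(m − 3)² + 4.
P(6) = 2·3² + 4 = 22.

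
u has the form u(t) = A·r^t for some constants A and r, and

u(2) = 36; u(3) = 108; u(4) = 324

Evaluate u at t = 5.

Consecutive ratio: 108/36 = 3, and 324/108 = 3, so r = 3.
Then A·3^2 = 36 gives A = 4, and u(t) = 4·3^t.
u(5) = 4·3^5 = 972.

972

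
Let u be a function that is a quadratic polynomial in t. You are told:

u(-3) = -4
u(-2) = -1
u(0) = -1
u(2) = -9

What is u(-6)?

Write u(t) = at² + bt + c; the 4 given values yield a linear system in the 3 coefficients.
Solving, u(t) = -t² - 2t - 1.
Then u(-6) = -25.

-25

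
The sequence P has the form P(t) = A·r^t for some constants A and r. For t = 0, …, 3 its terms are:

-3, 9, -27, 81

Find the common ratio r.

Consecutive ratio: 9/(-3) = -3, and -27/9 = -3, so r = -3.
Then A·(-3)^0 = -3 gives A = -3, and P(t) = -3·(-3)^t.

-3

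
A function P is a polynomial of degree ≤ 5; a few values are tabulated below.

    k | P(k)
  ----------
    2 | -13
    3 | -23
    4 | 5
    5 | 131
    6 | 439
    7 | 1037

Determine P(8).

2057

First differences: -10, 28, 126, 308, 598. Second differences: 38, 98, 182, 290. Third differences: 60, 84, 108. Fourth differences: 24, 24.
Level-4 differences are constant, so P has degree 4.
Extending the table by one column gives the next first difference 1020, so P(8) = 1037 + 1020 = 2057.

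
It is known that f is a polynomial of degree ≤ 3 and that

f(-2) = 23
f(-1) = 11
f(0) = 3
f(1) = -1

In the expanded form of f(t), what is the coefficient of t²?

Write f(t) = at³ + bt² + ct + d; the 4 given values yield a linear system in the 4 coefficients.
Solving, the leading coefficient vanishes, and f(t) = 2t² - 6t + 3.
The coefficient of t² is 2.

2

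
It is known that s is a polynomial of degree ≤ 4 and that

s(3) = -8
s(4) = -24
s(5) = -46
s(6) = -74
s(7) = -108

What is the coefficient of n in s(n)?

First differences: -16, -22, -28, -34. Second differences: -6, -6, -6.
Level-2 differences are constant, so s has degree 2.
Fitting a degree-2 polynomial gives s(n) = -3n² + 5n + 4.
The coefficient of n is 5.

5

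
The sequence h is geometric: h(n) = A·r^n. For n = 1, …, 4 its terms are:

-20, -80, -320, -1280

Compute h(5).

-5120

Consecutive ratio: -80/(-20) = 4, and -320/(-80) = 4, so r = 4.
Then A·4^1 = -20 gives A = -5, and h(n) = -5·4^n.
h(5) = -5·4^5 = -5120.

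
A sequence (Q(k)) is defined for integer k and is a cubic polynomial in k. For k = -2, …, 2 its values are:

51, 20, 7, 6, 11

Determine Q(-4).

First differences: -31, -13, -1, 5. Second differences: 18, 12, 6. Third differences: -6, -6.
Level-3 differences are constant, so Q has degree 3.
Fitting a degree-3 polynomial gives Q(k) = -k³ + 6k² - 6k + 7.
Then Q(-4) = 191.

191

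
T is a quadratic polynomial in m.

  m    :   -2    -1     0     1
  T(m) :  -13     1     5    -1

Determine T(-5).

First differences: 14, 4, -6. Second differences: -10, -10.
Level-2 differences are constant, so T has degree 2.
Fitting a degree-2 polynomial gives T(m) = -5m² - m + 5.
Then T(-5) = -115.

-115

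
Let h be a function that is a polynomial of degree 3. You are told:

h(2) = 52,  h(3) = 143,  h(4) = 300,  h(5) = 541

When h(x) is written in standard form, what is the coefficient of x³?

Write h(x) = ax³ + bx² + cx + d; the 4 given values yield a linear system in the 4 coefficients.
Solving, h(x) = 3x³ + 6x² + 4x - 4.
The coefficient of x³ is 3.

3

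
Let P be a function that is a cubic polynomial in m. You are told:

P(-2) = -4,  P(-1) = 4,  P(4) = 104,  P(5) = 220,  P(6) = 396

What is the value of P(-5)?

Write P(m) = am³ + bm² + cm + d; the 5 given values yield a linear system in the 4 coefficients.
Solving, P(m) = 2m³ - 6m.
Then P(-5) = -220.

-220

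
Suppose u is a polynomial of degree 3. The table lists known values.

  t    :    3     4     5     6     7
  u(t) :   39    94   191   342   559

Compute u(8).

854

Write u(t) = at³ + bt² + ct + d; the 5 given values yield a linear system in the 4 coefficients.
Solving, u(t) = 2t³ - 3t² + 2t + 6.
Then u(8) = 854.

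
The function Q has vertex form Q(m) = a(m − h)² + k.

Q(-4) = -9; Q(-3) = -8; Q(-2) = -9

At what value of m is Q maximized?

-3

First differences 1, -1; second difference -2 = 2a, so a = -1.
Expanding, the m-coefficient is −2ah = 2h; matching it to the data gives h = -3, and then k = -8.
So Q(m) = -1(m + 3)² − 8.
Hence h = -3.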